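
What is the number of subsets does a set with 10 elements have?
1,024

Each element can be included or excluded: 2^10 = 1,024.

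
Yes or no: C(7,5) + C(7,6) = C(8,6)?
Yes
Pascal's identity: LHS = 21 + 7 = 28; RHS = C(8,6) = 28. Both sides agree, so the statement holds.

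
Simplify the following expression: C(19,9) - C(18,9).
C(19,9) - C(18,9) = C(18,8) = 43,758.

Answer: 43,758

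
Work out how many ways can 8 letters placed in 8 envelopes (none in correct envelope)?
14,833

Working:
Using D(n) = (n-1)[D(n-1) + D(n-2)]:
D(8) = (8-1) × [D(7) + D(6)]
      = 7 × [1854 + 265]
      = 7 × 2119
      = 14,833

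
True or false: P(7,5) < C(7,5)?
False

Reasoning: P(7,5) = 2,520 and C(7,5) = 21; P(n,r) = r! × C(n,r) so P > C whenever r ≥ 2.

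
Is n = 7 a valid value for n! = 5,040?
Yes

Solution: 7! = 7·6! = 7·720 = 5,040, which equals 5,040.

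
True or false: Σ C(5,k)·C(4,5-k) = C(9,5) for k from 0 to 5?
True

Solution: Vandermonde's identity gives C(9,5) = 126; RHS C(9,5) = 126.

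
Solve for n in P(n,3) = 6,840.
20

Working:
P(n,3) = n(n−1)(n−2) is increasing in n; n(n−1)(n−2) ≈ (n−1)^3 = 6,840 gives n ≈ 20.0. Check: P(18,3) = 4,896, P(19,3) = 5,814, P(20,3) = 6,840 ✓. So n = 20.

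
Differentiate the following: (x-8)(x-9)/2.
(2x - 17)/2

Solution: d/dx[(x-8)(x-9)] = (x-9) + (x-8) = 2x - 17. Dividing by 2 gives (2x - 17)/2.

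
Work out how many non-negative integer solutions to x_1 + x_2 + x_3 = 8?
45

Solution: C(8+3-1, 3-1) = 45.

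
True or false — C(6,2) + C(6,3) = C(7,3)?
True

Reasoning: Pascal's identity: LHS = 15 + 20 = 35; RHS = C(7,3) = 35. Both sides agree, so the statement holds.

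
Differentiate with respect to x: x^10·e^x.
Product rule: d/dx[x^10]·e^x + x^10·d/dx[e^x] = 10x^{9}e^x + x^10e^x.

Answer: (10x^9 + x^10)e^x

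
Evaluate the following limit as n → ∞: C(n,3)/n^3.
1/6

Solution: C(n,3) ≈ n^3/3! for large n. Limit = 1/3! = 1/6.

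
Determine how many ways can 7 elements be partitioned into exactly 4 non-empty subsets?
350

Reasoning: This equals S(7,4), the Stirling number of the 2nd kind.
Using the Stirling recurrence: S(n,k) = k·S(n-1,k) + S(n-1,k-1)
S(7,4) = 4·S(6,4) + S(6,3)
         = 4·65 + 90
         = 260 + 90
         = 350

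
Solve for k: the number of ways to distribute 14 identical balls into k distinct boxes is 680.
4

Stars and bars: the count is C(14+k−1, k−1), increasing in k. k=2: C(15,1) = 15, k=3: C(16,2) = 120, k=4: C(17,3) = 680 ✓. So k = 4.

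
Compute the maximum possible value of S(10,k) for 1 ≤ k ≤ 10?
42,525

Working:
Row S(10,k) for k = 1..10 (via S(n,k) = k·S(n−1,k) + S(n−1,k−1)): 1, 511, 9,330, 34,105, 42,525, 22,827, 5,880, 750, 45, 1. The row is unimodal; maximum at k = 5: 42,525.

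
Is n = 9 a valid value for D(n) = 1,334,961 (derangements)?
D(9) = (9-1)·[D(8) + D(7)] = 8·[14,833 + 1,854] = 133,496, which does not equal 1,334,961.
Final answer: No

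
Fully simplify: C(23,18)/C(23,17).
1/3

Working:
C(n,k+1)/C(n,k) = (n−k)/(k+1). Here (23−17)/(17+1) = 6/18 = 1/3.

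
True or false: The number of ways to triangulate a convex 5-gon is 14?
False

Reasoning: Triangulations of a convex 5-gon are counted by the Catalan number C_3: C_3 = C(6,3)/(3+1) = 20/4 = 5.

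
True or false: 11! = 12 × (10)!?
False

11! = 11 × 10! = 39,916,800, but 12 × 10! = 43,545,600.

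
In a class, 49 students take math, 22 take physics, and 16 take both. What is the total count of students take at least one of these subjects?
|A∪B| = |A|+|B|-|A∩B| = 49+22-16 = 55.
Final answer: 55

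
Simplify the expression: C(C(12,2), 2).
C(12,2) = 66, then C(66, 2) = 2,145.
Final answer: 2,145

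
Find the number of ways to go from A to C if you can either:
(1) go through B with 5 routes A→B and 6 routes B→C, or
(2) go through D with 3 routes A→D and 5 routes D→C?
Route via B: 5×6=30. Route via D: 3×5=15. Total: 45.
Final answer: 45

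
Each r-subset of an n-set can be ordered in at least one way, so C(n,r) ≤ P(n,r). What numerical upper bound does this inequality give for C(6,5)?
P(6,5) = 6·5·4·3·2 = 720, so C(6,5) ≤ 720. (The bound is loose by a factor of 5! = 120: C(6,5) = 720/120 = 6.)
Final answer: 720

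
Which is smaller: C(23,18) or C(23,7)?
C(23,18)=33,649, C(23,7)=245,157.

Answer: C(23,18)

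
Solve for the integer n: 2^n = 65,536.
16

Reasoning: 65,536 = 1,024 × 64 = 2^10 × 2^6 = 2^16, so n = 16.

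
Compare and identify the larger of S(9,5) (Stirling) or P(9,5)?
S(9,5) = 5·S(8,5) + S(8,4) = 5·1,050 + 1,701 = 6,951; P(9,5) = 15,120.

Answer: P(9,5)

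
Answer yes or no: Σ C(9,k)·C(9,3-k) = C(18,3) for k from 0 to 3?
Yes
Vandermonde's identity gives C(18,3) = 816; RHS C(18,3) = 816.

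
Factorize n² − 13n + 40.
(n − 5)(n − 8)

Reasoning: Seek roots whose sum is 13 and product is 40: (5, 8). So n² − 13n + 40 = (n − 5)(n − 8).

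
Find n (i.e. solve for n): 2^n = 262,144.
18

Solution: 262,144 = 1,024 × 256 = 2^10 × 2^8 = 2^18, so n = 18.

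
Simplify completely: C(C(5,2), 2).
C(5,2) = 10, then C(10, 2) = 45.

Answer: 45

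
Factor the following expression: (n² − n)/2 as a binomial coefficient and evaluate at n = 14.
(n² − n)/2 = n(n−1)/2 = C(n,2). At n = 14: C(14,2) = 91.
Final answer: C(n,2); C(14,2) = 91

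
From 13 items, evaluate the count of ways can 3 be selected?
286

Working:
C(13,3) = 13! / (3! × (13-3)!)
         = 13! / (3! × 10!)
         = 286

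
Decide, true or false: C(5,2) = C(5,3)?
True

Working:
Symmetry C(n,k) = C(n,n-k): C(5,2) = 10 and C(5,3) = 10. Both sides agree, so the statement holds.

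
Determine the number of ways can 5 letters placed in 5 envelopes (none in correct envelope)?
44

Explanation: Using D(n) = (n-1)[D(n-1) + D(n-2)]:
D(5) = (5-1) × [D(4) + D(3)]
      = 4 × [9 + 2]
      = 4 × 11
      = 44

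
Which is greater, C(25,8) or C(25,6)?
C(25,8)

Reasoning: C(25,8)=1,081,575, C(25,6)=177,100.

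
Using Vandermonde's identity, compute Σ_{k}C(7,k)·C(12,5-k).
11,628

= C(7+12,5) = C(19,5) = 11,628.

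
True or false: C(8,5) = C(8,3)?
True

Solution: Symmetry C(n,k) = C(n,n-k): C(8,5) = 56 and C(8,3) = 56. Both sides agree, so the statement holds.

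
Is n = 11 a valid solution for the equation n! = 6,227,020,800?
No

Solution: 11! = 11·10! = 11·3,628,800 = 39,916,800, which does not equal 6,227,020,800.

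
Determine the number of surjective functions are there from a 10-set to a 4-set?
818,520

Working:
Onto functions = 4! × S(10,4)
First compute S(10,4) via recurrence:
Using the Stirling recurrence: S(n,k) = k·S(n-1,k) + S(n-1,k-1)
S(10,4) = 4·S(9,4) + S(9,3)
         = 4·7770 + 3025
         = 31080 + 3025
         = 34,105
Then: 24 × 34105 = 818,520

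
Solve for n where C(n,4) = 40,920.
33
C(n,4) = n(n−1)(n−2)(n−3)/4! is increasing in n, and n(n−1)(n−2)(n−3) = 4!·40,920 = 982,080 ≈ (n−1.5)^4 gives n ≈ 33.0. Check: C(31,4) = 31,465, C(32,4) = 35,960, C(33,4) = 40,920 ✓. So n = 33.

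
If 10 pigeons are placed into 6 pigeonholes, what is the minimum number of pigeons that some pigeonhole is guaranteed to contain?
2

Working:
Pigeonhole: ⌈10/6⌉ = 2.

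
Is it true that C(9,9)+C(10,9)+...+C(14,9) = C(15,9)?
False

Working:
Hockey stick identity gives Σ = C(15,10) = 3,003; RHS C(15,9) = 5,005.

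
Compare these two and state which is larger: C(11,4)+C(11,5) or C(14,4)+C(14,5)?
First=792, Second=3,003.
Final answer: C(14,4)+C(14,5)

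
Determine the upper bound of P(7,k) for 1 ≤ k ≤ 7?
5,040

P(7,k) increases in k, so maximum at k = 7: 7! = 5,040.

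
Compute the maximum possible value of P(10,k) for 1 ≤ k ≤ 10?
P(10,k) increases in k, so maximum at k = 10: 10! = 3,628,800.
Final answer: 3,628,800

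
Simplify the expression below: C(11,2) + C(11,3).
220

Working:
By Pascal's identity: C(12,3) = 220.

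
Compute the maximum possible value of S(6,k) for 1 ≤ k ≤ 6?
90

Explanation: Row S(6,k) for k = 1..6 (via S(n,k) = k·S(n−1,k) + S(n−1,k−1)): 1, 31, 90, 65, 15, 1. The row is unimodal; maximum at k = 3: 90.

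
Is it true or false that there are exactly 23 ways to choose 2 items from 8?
C(8,2) = 28 ≠ 23.
Final answer: False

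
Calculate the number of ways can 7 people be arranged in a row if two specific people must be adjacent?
Treat pair as unit: (7-1)! arrangements × 2 internal orders = 1,440.

Answer: 1,440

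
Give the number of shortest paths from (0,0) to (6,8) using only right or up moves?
Choose 6 rights from 14 moves: C(14,6) = 3,003.

Answer: 3,003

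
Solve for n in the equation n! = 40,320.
8

Working:
n! is strictly increasing. 6! = 720, 7! = 5,040, 8! = 40,320 ✓. So n = 8.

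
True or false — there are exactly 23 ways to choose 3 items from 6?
False
C(6,3) = 20 ≠ 23.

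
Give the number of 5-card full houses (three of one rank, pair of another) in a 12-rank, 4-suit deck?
3,168

Explanation: Triple rank: 12. Triple suits: C(4,3)=4. Pair rank: 11. Pair suits: C(4,2)=6. Total: 3,168.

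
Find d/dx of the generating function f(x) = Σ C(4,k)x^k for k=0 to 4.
Σ k·C(4,k)x^(k-1) for k=1 to 4
Term-by-term differentiation gives Σ k·C(4,k)x^{k-1} for k=1 to 4.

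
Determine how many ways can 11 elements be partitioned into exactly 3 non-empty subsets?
28,501
This equals S(11,3), the Stirling number of the 2nd kind.
Using the Stirling recurrence: S(n,k) = k·S(n-1,k) + S(n-1,k-1)
S(11,3) = 3·S(10,3) + S(10,2)
         = 3·9330 + 511
         = 27990 + 511
         = 28,501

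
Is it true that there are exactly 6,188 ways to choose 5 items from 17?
True

Solution: C(17,5) = 6,188.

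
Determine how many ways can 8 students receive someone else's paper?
Using D(n) = (n-1)[D(n-1) + D(n-2)]:
D(8) = (8-1) × [D(7) + D(6)]
      = 7 × [1854 + 265]
      = 7 × 2119
      = 14,833

Answer: 14,833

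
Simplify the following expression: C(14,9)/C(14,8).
C(n,k+1)/C(n,k) = (n−k)/(k+1). Here (14−8)/(8+1) = 6/9 = 2/3.
Final answer: 2/3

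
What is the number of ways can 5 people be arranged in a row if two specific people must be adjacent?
48

Working:
Treat pair as unit: (5-1)! arrangements × 2 internal orders = 48.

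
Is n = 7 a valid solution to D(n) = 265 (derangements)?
No

Working:
D(7) = (7-1)·[D(6) + D(5)] = 6·[265 + 44] = 1,854, which does not equal 265.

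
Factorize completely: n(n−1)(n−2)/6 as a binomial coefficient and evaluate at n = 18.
C(n,3); C(18,3) = 816
n(n−1)(n−2)/6 = n!/(3!(n−3)!) = C(n,3). At n = 18: C(18,3) = 816.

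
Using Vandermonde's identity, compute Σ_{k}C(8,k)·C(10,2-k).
153

Reasoning: = C(8+10,2) = C(18,2) = 153.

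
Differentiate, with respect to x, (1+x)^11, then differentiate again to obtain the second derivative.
First derivative: 11(1+x)^{10}. Second derivative: 11·10·(1+x)^{9} = 110(1+x)^{9}.
Final answer: 110(1+x)^9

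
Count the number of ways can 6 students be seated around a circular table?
120

Working:
Circular arrangements: (6-1)! = 120.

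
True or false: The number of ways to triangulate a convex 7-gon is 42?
True

Triangulations of a convex 7-gon are counted by the Catalan number C_5: C_5 = C(10,5)/(5+1) = 252/6 = 42.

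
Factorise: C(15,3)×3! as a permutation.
C(15,3)×3! = [15!/(3!(12)!)]×3! = 15!/(12)! = P(15,3) = 2,730.

Answer: P(15,3)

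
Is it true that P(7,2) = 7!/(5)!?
True

Reasoning: Permutation formula P(n,k) = n!/(n-k)!: 7!/5! = 5,040/120 = 42 = P(7,2). The statement holds.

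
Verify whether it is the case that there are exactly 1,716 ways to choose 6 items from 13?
True

Working:
C(13,6) = 1,716.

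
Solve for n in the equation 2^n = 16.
4

Explanation: 2^4 = 16, so n = 4.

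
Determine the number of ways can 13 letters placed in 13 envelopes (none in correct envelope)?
2,290,792,932

Solution: Using D(n) = (n-1)[D(n-1) + D(n-2)]:
D(13) = (13-1) × [D(12) + D(11)]
      = 12 × [176214841 + 14684570]
      = 12 × 190899411
      = 2,290,792,932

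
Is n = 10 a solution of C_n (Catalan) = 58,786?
C_10 = C(20,10)/(10+1) = 184,756/11 = 16,796, which does not equal 58,786.
Final answer: No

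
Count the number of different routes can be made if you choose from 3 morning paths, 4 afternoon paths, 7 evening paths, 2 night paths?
168

Reasoning: By the multiplication principle: 3 × 4 × 7 × 2 = 168.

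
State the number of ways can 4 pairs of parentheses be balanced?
14

Explanation: Using the Catalan number formula: C_n = C(2n, n) / (n+1)
C_4 = C(8, 4) / (4+1)
     = 70 / 5
     = 14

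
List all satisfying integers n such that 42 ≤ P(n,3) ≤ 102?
5

Explanation: P(4,3)=24; P(5,3)=60; P(6,3)=120. So valid n = 5.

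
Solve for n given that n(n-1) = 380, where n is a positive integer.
20

n² − n − 380 = 0, so n = (1 ± √(1 + 4·380))/2 = (1 ± √1,521)/2 = (1 ± 39)/2, i.e. n = 20 or n = -19. Taking the positive root, n = 20 (check: 20×19 = 380).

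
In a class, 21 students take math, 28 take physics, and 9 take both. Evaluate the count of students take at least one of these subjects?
40

|A∪B| = |A|+|B|-|A∩B| = 21+28-9 = 40.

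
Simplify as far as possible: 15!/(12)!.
2,730

Working:
This equals 15×14×13 = 2,730.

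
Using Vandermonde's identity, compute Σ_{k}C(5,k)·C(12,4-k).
= C(5+12,4) = C(17,4) = 2,380.
Final answer: 2,380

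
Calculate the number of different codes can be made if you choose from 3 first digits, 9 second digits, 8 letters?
216
By the multiplication principle: 3 × 9 × 8 = 216.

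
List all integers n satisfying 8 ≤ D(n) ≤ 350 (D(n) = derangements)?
4, 5, 6

Explanation: Using D(n) = (n−1)[D(n−1) + D(n−2)] with D(1)=0, D(2)=1: D(3)=2; D(4)=9; D(5)=44; D(6)=265; D(7)=1,854. So valid n = 4, 5, 6.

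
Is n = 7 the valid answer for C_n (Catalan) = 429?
Yes

Working:
C_7 = C(14,7)/(7+1) = 3,432/8 = 429, which equals 429.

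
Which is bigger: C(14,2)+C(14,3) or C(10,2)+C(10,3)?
C(14,2)+C(14,3)

Working:
First=455, Second=165.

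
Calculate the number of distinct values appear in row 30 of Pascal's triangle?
16

Explanation: Row 30 has entries C(30,0)..C(30,30); by symmetry C(30,k)=C(30,30-k), giving 16 distinct values.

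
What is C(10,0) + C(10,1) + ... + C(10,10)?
1,024

Explanation: Sum of binomial coefficients = 2^10 = 1,024.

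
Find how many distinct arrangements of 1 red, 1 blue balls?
2

Multinomial: 2!/(1! × 1!) = 2.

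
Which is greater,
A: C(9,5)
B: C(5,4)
A=C(9,5)=126, B=C(5,4)=5.
Final answer: A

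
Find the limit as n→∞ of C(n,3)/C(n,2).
C(n,3)/C(n,2) = (n-2)/3 → ∞ as n → ∞.

Answer: ∞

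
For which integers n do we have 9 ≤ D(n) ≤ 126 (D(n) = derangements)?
Using D(n) = (n−1)[D(n−1) + D(n−2)] with D(1)=0, D(2)=1: D(3)=2; D(4)=9; D(5)=44; D(6)=265. So valid n = 4, 5.
Final answer: 4, 5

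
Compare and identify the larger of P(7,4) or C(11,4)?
P(7,4)

Solution: P(7,4)=840, C(11,4)=330.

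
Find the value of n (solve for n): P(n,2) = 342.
19

Working:
P(n,2) = n(n−1) is increasing in n; n(n−1) ≈ (n−0.5)^2 = 342 gives n ≈ 19.0. Check: P(17,2) = 272, P(18,2) = 306, P(19,2) = 342 ✓. So n = 19.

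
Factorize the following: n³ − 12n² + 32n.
n(n − 4)(n − 8)
n³ − 12n² + 32n = n(n² − 12n + 32) = n(n − 4)(n − 8).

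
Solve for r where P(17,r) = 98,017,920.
7

Reasoning: P(17,r) = 17·16·…·(17−r+1), a product of r factors. Multiplying down from 17: 17 = 17; 17·16 = 272; 17·16·15 = 4,080; 17·16·15·14 = 57,120; 17·16·15·14·13 = 742,560; 17·16·15·14·13·12 = 8,910,720; 17·16·15·14·13·12·11 = 98,017,920 ✓ (7 factors). So r = 7.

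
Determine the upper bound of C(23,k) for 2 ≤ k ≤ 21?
1,352,078

Reasoning: C(23,k) is maximised at the centre of the row: C(23,11) = 1,352,078.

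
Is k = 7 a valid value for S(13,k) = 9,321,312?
No
S(13,7) = 7·S(12,7) + S(12,6) = 7·627,396 + 1,323,652 = 5,715,424, which does not equal 9,321,312.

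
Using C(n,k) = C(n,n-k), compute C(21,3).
1,330

Solution: C(21,3) = C(21,18) = 1,330.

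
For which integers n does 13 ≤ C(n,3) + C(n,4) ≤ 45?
5, 6
C(4,3)+C(4,4)=5; C(5,3)+C(5,4)=15; C(6,3)+C(6,4)=35; C(7,3)+C(7,4)=70. So valid n = 5, 6.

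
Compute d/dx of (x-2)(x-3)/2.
(2x - 5)/2

Explanation: d/dx[(x-2)(x-3)] = (x-3) + (x-2) = 2x - 5. Dividing by 2 gives (2x - 5)/2.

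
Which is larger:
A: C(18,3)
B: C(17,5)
B

Solution: A=C(18,3)=816, B=C(17,5)=6,188.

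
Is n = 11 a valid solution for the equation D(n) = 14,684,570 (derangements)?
D(11) = (11-1)·[D(10) + D(9)] = 10·[1,334,961 + 133,496] = 14,684,570, which equals 14,684,570.
Final answer: Yes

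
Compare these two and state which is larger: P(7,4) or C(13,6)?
C(13,6)

Reasoning: P(7,4)=840, C(13,6)=1,716.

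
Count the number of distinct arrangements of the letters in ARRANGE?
1,260

Working:
Word has 7 letters (A=2, R=2, N=1, G=1, E=1). Arrangements: 7!/Π(k!) = 1,260.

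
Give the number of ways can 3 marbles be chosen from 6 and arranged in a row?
120

Working:
P(6,3) = 6!/(6-3)! = 120.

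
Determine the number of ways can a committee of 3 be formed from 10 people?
C(10,3) = 10! / (3! × (10-3)!)
         = 10! / (3! × 7!)
         = 120

Answer: 120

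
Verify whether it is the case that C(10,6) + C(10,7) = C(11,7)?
True

Working:
Pascal's identity: LHS = 210 + 120 = 330; RHS = C(11,7) = 330. Both sides agree, so the statement holds.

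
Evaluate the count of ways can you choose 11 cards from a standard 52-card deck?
60,403,728,840

Explanation: C(52,11) = 60,403,728,840.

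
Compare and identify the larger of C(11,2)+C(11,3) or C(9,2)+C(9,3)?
C(11,2)+C(11,3)
First=220, Second=120.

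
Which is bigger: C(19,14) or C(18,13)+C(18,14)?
Equal

Reasoning: By Pascal's identity: C(19,14) = C(18,13)+C(18,14) = 11,628. Equal.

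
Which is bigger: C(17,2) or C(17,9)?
C(17,9)

Working:
C(17,2)=136, C(17,9)=24,310.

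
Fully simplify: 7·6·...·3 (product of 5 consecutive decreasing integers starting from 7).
2,520

Reasoning: This is P(7,5) = 7!/(2)! = 2,520.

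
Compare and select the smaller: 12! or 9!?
9!

Reasoning: 12!=479,001,600, 9!=362,880. 12! > 9!.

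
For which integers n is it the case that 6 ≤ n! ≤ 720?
3, 4, 5, 6

Reasoning: n! is strictly increasing; 3! = 6 and 6! = 720, so valid n = 3, 4, 5, 6.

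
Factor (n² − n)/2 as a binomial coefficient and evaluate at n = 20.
C(n,2); C(20,2) = 190

Explanation: (n² − n)/2 = n(n−1)/2 = C(n,2). At n = 20: C(20,2) = 190.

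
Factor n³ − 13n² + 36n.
n(n − 4)(n − 9)

Solution: n³ − 13n² + 36n = n(n² − 13n + 36) = n(n − 4)(n − 9).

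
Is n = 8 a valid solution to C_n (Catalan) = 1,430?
Yes

C_8 = C(16,8)/(8+1) = 12,870/9 = 1,430, which equals 1,430.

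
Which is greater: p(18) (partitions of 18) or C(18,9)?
Pentagonal recurrence p(n) = p(n−1) + p(n−2) − p(n−5) − p(n−7) + …: p(18) = p(17) + p(16) − p(13) − p(11) + p(6) + p(3) = 297 + 231 − 101 − 56 + 11 + 3 = 385; C(18,9) = 48,620.
Final answer: C(18,9)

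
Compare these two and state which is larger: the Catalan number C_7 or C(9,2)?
C_7

Explanation: C_7 = C(14,7)/(7+1) = 3,432/8 = 429; C(9,2) = 36.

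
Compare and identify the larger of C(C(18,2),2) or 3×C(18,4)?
C(C(18,2),2)
C(C(18,2),2)=11,628, 3×C(18,4)=9,180.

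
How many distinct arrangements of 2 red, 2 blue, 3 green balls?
Multinomial: 7!/(2! × 2! × 3!) = 210.

Answer: 210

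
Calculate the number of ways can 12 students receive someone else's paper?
Using D(n) = (n-1)[D(n-1) + D(n-2)]:
D(12) = (12-1) × [D(11) + D(10)]
      = 11 × [14684570 + 1334961]
      = 11 × 16019531
      = 176,214,841

Answer: 176,214,841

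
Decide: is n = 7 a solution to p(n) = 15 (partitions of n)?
Yes

Working:
Pentagonal recurrence p(n) = p(n−1) + p(n−2) − p(n−5) − p(n−7) + …: p(7) = p(6) + p(5) − p(2) − p(0) = 11 + 7 − 2 − 1 = 15, which equals 15.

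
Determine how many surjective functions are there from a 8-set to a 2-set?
Onto functions = 2! × S(8,2)
First compute S(8,2) via recurrence:
Using the Stirling recurrence: S(n,k) = k·S(n-1,k) + S(n-1,k-1)
S(8,2) = 2·S(7,2) + S(7,1)
         = 2·63 + 1
         = 126 + 1
         = 127
Then: 2 × 127 = 254

Answer: 254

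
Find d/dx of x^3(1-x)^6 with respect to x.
Product rule: 3x^{2}(1-x)^{6} + x^3·(-6)(1-x)^{5}.
Final answer: 3x^2(1-x)^6 - 6x^3(1-x)^5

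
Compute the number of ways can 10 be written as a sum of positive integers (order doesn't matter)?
42

Reasoning: Pentagonal recurrence p(n) = p(n−1) + p(n−2) − p(n−5) − p(n−7) + …: p(10) = p(9) + p(8) − p(5) − p(3) = 30 + 22 − 7 − 3 = 42.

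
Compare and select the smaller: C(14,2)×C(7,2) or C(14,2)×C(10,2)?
C(14,2)×C(7,2)

Reasoning: C(14,2)×C(7,2)=1,911, C(14,2)×C(10,2)=4,095.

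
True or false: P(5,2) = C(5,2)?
False

Reasoning: P(5,2) = 20 and C(5,2) = 10; P(n,r) = r! × C(n,r) so P > C whenever r ≥ 2.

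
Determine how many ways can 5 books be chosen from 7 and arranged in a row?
2,520

Explanation: P(7,5) = 7!/(7-5)! = 2,520.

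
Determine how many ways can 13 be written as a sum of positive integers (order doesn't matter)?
101

Explanation: Pentagonal recurrence p(n) = p(n−1) + p(n−2) − p(n−5) − p(n−7) + …: p(13) = p(12) + p(11) − p(8) − p(6) + p(1) = 77 + 56 − 22 − 11 + 1 = 101.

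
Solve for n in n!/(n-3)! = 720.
10
n!/(n-3)! = n×(n-1)×(n-2), a product of 3 consecutive integers ≈ (n−1)^3. 720^(1/3) + 1 ≈ 10.0; check n = 10: 10×9×8 = 720 ✓. So n = 10.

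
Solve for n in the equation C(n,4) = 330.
11
C(n,4) = n(n−1)(n−2)(n−3)/4! is increasing in n, and n(n−1)(n−2)(n−3) = 4!·330 = 7,920 ≈ (n−1.5)^4 gives n ≈ 10.9. Check: C(9,4) = 126, C(10,4) = 210, C(11,4) = 330 ✓. So n = 11.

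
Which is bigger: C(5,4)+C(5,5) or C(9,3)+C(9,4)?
C(9,3)+C(9,4)

First=6, Second=210.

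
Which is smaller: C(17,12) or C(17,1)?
C(17,1)

Explanation: C(17,12)=6,188, C(17,1)=17.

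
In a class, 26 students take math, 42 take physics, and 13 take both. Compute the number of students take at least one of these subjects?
55

Solution: |A∪B| = |A|+|B|-|A∩B| = 26+42-13 = 55.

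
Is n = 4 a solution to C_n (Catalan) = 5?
C_4 = C(8,4)/(4+1) = 70/5 = 14, which does not equal 5.

Answer: No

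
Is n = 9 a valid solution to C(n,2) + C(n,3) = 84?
No

Explanation: C(9,2) + C(9,3) = 36 + 84 = 120, which does not equal 84.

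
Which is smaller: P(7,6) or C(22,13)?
P(7,6)

Reasoning: P(7,6)=5,040, C(22,13)=497,420.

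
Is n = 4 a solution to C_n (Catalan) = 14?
Yes

Reasoning: C_4 = C(8,4)/(4+1) = 70/5 = 14, which equals 14.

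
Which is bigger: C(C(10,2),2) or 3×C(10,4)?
C(C(10,2),2)=990, 3×C(10,4)=630.

Answer: C(C(10,2),2)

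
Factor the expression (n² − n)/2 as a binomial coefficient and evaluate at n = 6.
C(n,2); C(6,2) = 15

Explanation: (n² − n)/2 = n(n−1)/2 = C(n,2). At n = 6: C(6,2) = 15.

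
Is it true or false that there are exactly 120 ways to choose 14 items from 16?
C(16,14) = 120.
Final answer: True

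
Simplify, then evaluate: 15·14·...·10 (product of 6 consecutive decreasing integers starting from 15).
3,603,600

This is P(15,6) = 15!/(9)! = 3,603,600.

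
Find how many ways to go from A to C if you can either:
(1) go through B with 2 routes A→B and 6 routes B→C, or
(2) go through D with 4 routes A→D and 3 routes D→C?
24

Reasoning: Route via B: 2×6=12. Route via D: 4×3=12. Total: 24.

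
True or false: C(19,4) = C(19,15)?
True
C(19,4) = C(19,19-4) by the symmetry property; both equal 3,876.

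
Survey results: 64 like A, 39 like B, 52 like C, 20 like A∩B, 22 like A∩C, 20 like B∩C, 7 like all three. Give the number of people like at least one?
100

Explanation: |A∪B∪C| = 64+39+52-20-22-20+7 = 100.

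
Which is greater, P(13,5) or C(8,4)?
P(13,5)

Working:
P(13,5)=154,440, C(8,4)=70.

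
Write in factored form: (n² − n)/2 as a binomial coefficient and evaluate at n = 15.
C(n,2); C(15,2) = 105

Working:
(n² − n)/2 = n(n−1)/2 = C(n,2). At n = 15: C(15,2) = 105.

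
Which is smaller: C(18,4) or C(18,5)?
C(18,4)

Working:
C(18,4)=3,060, C(18,5)=8,568.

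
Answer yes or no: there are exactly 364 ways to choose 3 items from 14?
C(14,3) = 364.

Answer: Yes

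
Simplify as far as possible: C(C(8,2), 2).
378

Explanation: C(8,2) = 28, then C(28, 2) = 378.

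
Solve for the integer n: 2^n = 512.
9

2^9 = 512, so n = 9.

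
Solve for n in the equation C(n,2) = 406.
29
C(n,2) = n(n−1)/2! is increasing in n, and n(n−1) = 2!·406 = 812 ≈ (n−0.5)^2 gives n ≈ 29.0. Check: C(27,2) = 351, C(28,2) = 378, C(29,2) = 406 ✓. So n = 29.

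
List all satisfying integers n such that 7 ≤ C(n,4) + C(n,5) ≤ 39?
C(5,4)+C(5,5)=6; C(6,4)+C(6,5)=21; C(7,4)+C(7,5)=56. So valid n = 6.

Answer: 6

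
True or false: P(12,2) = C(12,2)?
False

Reasoning: P(12,2) = 132 and C(12,2) = 66; P(n,r) = r! × C(n,r) so P > C whenever r ≥ 2.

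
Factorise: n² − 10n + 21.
(n − 3)(n − 7)

Working:
Seek roots whose sum is 10 and product is 21: (3, 7). So n² − 10n + 21 = (n − 3)(n − 7).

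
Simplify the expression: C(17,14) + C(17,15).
816

Reasoning: By Pascal's identity: C(18,15) = 816.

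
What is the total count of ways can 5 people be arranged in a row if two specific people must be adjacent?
48
Treat pair as unit: (5-1)! arrangements × 2 internal orders = 48.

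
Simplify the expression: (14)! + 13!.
93,405,312,000
(14)! + 13! = (14)·13! + 13! = (14+1)·13! = 15·13! = 93,405,312,000.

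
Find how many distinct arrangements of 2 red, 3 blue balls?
10

Solution: Multinomial: 5!/(2! × 3!) = 10.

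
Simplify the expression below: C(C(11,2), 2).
C(11,2) = 55, then C(55, 2) = 1,485.

Answer: 1,485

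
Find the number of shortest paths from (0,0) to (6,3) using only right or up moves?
84

Reasoning: Choose 6 rights from 9 moves: C(9,6) = 84.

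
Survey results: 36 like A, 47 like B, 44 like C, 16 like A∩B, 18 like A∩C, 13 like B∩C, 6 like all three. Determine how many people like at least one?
86

Reasoning: |A∪B∪C| = 36+47+44-16-18-13+6 = 86.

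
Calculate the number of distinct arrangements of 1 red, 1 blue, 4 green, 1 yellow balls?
210

Reasoning: Multinomial: 7!/(1! × 1! × 4! × 1!) = 210.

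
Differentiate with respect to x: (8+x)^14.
14(8+x)^13

Using the power rule: d/dx (8+x)^14 = 14(8+x)^{13}.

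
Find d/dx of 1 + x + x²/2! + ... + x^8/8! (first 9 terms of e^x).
1 + x + x²/2! + ... + x^7/7!
Differentiating term by term gives the first 8 terms of e^x.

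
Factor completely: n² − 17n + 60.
(n − 5)(n − 12)

Explanation: Seek roots whose sum is 17 and product is 60: (5, 12). So n² − 17n + 60 = (n − 5)(n − 12).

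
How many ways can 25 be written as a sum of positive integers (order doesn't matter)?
Pentagonal recurrence p(n) = p(n−1) + p(n−2) − p(n−5) − p(n−7) + …: p(25) = p(24) + p(23) − p(20) − p(18) + p(13) + p(10) − p(3) = 1,575 + 1,255 − 627 − 385 + 101 + 42 − 3 = 1,958.

Answer: 1,958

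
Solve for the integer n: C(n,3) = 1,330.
21

Explanation: C(n,3) = n(n−1)(n−2)/3! is increasing in n, and n(n−1)(n−2) = 3!·1,330 = 7,980 ≈ (n−1)^3 gives n ≈ 21.0. Check: C(19,3) = 969, C(20,3) = 1,140, C(21,3) = 1,330 ✓. So n = 21.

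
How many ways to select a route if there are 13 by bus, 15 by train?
28

Solution: By the addition principle: 13 + 15 = 28.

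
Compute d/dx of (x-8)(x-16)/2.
(2x - 24)/2

Explanation: d/dx[(x-8)(x-16)] = (x-16) + (x-8) = 2x - 24. Dividing by 2 gives (2x - 24)/2.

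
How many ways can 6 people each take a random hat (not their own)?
265
Using D(n) = (n-1)[D(n-1) + D(n-2)]:
D(6) = (6-1) × [D(5) + D(4)]
      = 5 × [44 + 9]
      = 5 × 53
      = 265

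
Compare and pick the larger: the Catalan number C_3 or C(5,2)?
C(5,2)

Explanation: C_3 = C(6,3)/(3+1) = 20/4 = 5; C(5,2) = 10.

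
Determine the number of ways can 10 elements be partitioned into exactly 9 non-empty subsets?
45

Working:
This equals S(10,9), the Stirling number of the 2nd kind.
Using the Stirling recurrence: S(n,k) = k·S(n-1,k) + S(n-1,k-1)
S(10,9) = 9·S(9,9) + S(9,8)
         = 9·1 + 36
         = 9 + 36
         = 45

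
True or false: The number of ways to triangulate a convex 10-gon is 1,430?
True

Triangulations of a convex 10-gon are counted by the Catalan number C_8: C_8 = C(16,8)/(8+1) = 12,870/9 = 1,430.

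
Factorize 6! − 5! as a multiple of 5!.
5 × 5! = 600

6! − 5! = 6·5! − 5! = (6 − 1)·5! = 5 × 5! = 600.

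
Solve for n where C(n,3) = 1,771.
23

C(n,3) = n(n−1)(n−2)/3! is increasing in n, and n(n−1)(n−2) = 3!·1,771 = 10,626 ≈ (n−1)^3 gives n ≈ 23.0. Check: C(21,3) = 1,330, C(22,3) = 1,540, C(23,3) = 1,771 ✓. So n = 23.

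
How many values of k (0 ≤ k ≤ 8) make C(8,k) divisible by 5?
Checking C(8,k) mod 5 for k = 0..8: divisible at k = 4. That's 1 values.
Final answer: 1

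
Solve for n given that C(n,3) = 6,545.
35
C(n,3) = n(n−1)(n−2)/3! is increasing in n, and n(n−1)(n−2) = 3!·6,545 = 39,270 ≈ (n−1)^3 gives n ≈ 35.0. Check: C(33,3) = 5,456, C(34,3) = 5,984, C(35,3) = 6,545 ✓. So n = 35.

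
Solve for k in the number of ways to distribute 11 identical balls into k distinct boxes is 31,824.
8

Solution: Stars and bars: the count is C(11+k−1, k−1), increasing in k. k=6: C(16,5) = 4,368, k=7: C(17,6) = 12,376, k=8: C(18,7) = 31,824 ✓. So k = 8.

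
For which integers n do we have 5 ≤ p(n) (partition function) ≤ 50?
Tabulating p(n) via p(n) = p(n−1) + p(n−2) − p(n−5) − p(n−7) + …: p(3)=3; p(4)=5; p(5)=7; p(6)=11; p(7)=15; p(8)=22; p(9)=30; p(10)=42; p(11)=56. So valid n = 4, 5, 6, 7, 8, 9, 10.

Answer: 4, 5, 6, 7, 8, 9, 10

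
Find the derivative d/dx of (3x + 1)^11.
Chain rule: 11(3x+1)^{10} × 3 = 33(3x+1)^{10}.

Answer: 33(3x + 1)^10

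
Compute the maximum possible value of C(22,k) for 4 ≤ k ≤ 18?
C(22,k) is maximised at the centre of the row: C(22,11) = 705,432.

Answer: 705,432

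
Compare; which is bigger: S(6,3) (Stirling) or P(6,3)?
P(6,3)

Explanation: S(6,3) = 3·S(5,3) + S(5,2) = 3·25 + 15 = 90; P(6,3) = 120.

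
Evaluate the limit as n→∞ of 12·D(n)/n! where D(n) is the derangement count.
12/e
D(n)/n! → 1/e, so 12·D(n)/n! → 12/e.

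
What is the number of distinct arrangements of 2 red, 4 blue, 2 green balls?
420

Multinomial: 8!/(2! × 4! × 2!) = 420.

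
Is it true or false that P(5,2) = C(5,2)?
False

Explanation: P(5,2) = 20 but C(5,2) = 10; they differ by a factor of 2! = 2, so the statement does not hold.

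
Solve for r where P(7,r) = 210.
P(7,r) = 7·6·…·(7−r+1), a product of r factors. Multiplying down from 7: 7 = 7; 7·6 = 42; 7·6·5 = 210 ✓ (3 factors). So r = 3.

Answer: 3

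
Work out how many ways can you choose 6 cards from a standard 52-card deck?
20,358,520
C(52,6) = 20,358,520.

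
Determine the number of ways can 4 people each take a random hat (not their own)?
Using D(n) = (n-1)[D(n-1) + D(n-2)]:
D(4) = (4-1) × [D(3) + D(2)]
      = 3 × [2 + 1]
      = 3 × 3
      = 9

Answer: 9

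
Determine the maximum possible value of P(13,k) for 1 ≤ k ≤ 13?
6,227,020,800

Reasoning: P(13,k) increases in k, so maximum at k = 13: 13! = 6,227,020,800.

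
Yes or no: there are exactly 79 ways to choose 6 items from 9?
No

Explanation: C(9,6) = 84 ≠ 79.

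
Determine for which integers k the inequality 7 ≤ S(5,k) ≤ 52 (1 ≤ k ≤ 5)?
S(5,1)=1; S(5,2)=15; S(5,3)=25; S(5,4)=10; S(5,5)=1. So valid k = 2, 3, 4.

Answer: 2, 3, 4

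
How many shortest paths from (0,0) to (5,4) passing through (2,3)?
To (2,3): C(5,2)=10. From there: C(4,3)=4. Total: 40.
Final answer: 40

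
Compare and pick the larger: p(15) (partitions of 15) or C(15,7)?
C(15,7)

Solution: Pentagonal recurrence p(n) = p(n−1) + p(n−2) − p(n−5) − p(n−7) + …: p(15) = p(14) + p(13) − p(10) − p(8) + p(3) + p(0) = 135 + 101 − 42 − 22 + 3 + 1 = 176; C(15,7) = 6,435.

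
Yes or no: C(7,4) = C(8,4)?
No

Explanation: LHS = C(7,4) = 35; RHS = C(8,4) = 70. 35 ≠ 70, so the statement does not hold.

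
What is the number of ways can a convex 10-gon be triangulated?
1,430

Explanation: Using the Catalan number formula: C_n = C(2n, n) / (n+1)
C_8 = C(16, 8) / (8+1)
     = 12870 / 9
     = 1,430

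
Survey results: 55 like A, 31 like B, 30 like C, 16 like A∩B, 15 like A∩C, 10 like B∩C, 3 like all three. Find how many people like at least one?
78
|A∪B∪C| = 55+31+30-16-15-10+3 = 78.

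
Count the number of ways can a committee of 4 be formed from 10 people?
210

C(10,4) = 10! / (4! × (10-4)!)
         = 10! / (4! × 6!)
         = 210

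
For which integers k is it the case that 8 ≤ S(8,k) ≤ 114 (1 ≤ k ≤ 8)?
7

Working:
S(8,1)=1; S(8,2)=127; S(8,3)=966; S(8,4)=1,701; S(8,5)=1,050; S(8,6)=266; S(8,7)=28; S(8,8)=1. So valid k = 7.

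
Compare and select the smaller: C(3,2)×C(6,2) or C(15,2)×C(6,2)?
C(3,2)×C(6,2)

Solution: C(3,2)×C(6,2)=45, C(15,2)×C(6,2)=1,575.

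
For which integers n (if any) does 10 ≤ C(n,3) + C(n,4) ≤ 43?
C(4,3)+C(4,4)=5; C(5,3)+C(5,4)=15; C(6,3)+C(6,4)=35; C(7,3)+C(7,4)=70. So valid n = 5, 6.

Answer: 5, 6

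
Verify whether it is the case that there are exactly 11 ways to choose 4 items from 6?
False
C(6,4) = 15 ≠ 11.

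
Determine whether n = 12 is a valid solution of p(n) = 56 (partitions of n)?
No

Reasoning: Pentagonal recurrence p(n) = p(n−1) + p(n−2) − p(n−5) − p(n−7) + …: p(12) = p(11) + p(10) − p(7) − p(5) + p(0) = 56 + 42 − 15 − 7 + 1 = 77, which does not equal 56.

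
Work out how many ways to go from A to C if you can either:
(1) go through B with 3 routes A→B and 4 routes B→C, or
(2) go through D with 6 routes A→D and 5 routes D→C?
42

Solution: Route via B: 3×4=12. Route via D: 6×5=30. Total: 42.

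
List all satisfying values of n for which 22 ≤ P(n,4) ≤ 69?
P(3,4)=0; P(4,4)=24; P(5,4)=120. So valid n = 4.

Answer: 4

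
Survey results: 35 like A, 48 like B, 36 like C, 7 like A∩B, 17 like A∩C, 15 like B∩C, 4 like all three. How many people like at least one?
84

Explanation: |A∪B∪C| = 35+48+36-7-17-15+4 = 84.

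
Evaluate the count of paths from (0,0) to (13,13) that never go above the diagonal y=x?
Counted by the Catalan number C_13: C_13 = C(26,13)/(13+1) = 10,400,600/14 = 742,900.

Answer: 742,900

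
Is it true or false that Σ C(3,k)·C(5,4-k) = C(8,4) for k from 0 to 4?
True

Vandermonde's identity gives C(8,4) = 70; RHS C(8,4) = 70.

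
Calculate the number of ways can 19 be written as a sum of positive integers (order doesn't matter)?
490

Working:
Pentagonal recurrence p(n) = p(n−1) + p(n−2) − p(n−5) − p(n−7) + …: p(19) = p(18) + p(17) − p(14) − p(12) + p(7) + p(4) = 385 + 297 − 135 − 77 + 15 + 5 = 490.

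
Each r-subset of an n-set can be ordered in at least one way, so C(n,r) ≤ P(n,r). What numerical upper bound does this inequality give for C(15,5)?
360,360

P(15,5) = 15·14·13·12·11 = 360,360, so C(15,5) ≤ 360,360. (The bound is loose by a factor of 5! = 120: C(15,5) = 360,360/120 = 3,003.)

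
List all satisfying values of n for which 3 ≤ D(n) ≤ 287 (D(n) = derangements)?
Using D(n) = (n−1)[D(n−1) + D(n−2)] with D(1)=0, D(2)=1: D(3)=2; D(4)=9; D(5)=44; D(6)=265; D(7)=1,854. So valid n = 4, 5, 6.
Final answer: 4, 5, 6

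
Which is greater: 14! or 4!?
14!

Explanation: 14!=87,178,291,200, 4!=24. 14! > 4!.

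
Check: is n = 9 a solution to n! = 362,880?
Yes

Working:
9! = 9·8! = 9·40,320 = 362,880, which equals 362,880.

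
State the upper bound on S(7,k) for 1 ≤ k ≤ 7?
350

Explanation: Row S(7,k) for k = 1..7 (via S(n,k) = k·S(n−1,k) + S(n−1,k−1)): 1, 63, 301, 350, 140, 21, 1. The row is unimodal; maximum at k = 4: 350.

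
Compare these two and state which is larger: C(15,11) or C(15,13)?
C(15,11)=1,365, C(15,13)=105.
Final answer: C(15,11)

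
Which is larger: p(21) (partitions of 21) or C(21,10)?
C(21,10)

Reasoning: Pentagonal recurrence p(n) = p(n−1) + p(n−2) − p(n−5) − p(n−7) + …: p(21) = p(20) + p(19) − p(16) − p(14) + p(9) + p(6) = 627 + 490 − 231 − 135 + 30 + 11 = 792; C(21,10) = 352,716.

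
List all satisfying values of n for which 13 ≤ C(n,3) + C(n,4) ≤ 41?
5, 6

Explanation: C(4,3)+C(4,4)=5; C(5,3)+C(5,4)=15; C(6,3)+C(6,4)=35; C(7,3)+C(7,4)=70. So valid n = 5, 6.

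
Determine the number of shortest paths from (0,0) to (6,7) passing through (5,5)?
756
To (5,5): C(10,5)=252. From there: C(3,1)=3. Total: 756.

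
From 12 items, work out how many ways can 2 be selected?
66

Explanation: C(12,2) = 12! / (2! × (12-2)!)
         = 12! / (2! × 10!)
         = 66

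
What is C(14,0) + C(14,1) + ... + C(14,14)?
16,384

Sum of binomial coefficients = 2^14 = 16,384.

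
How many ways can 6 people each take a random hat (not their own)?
265

Working:
Using D(n) = (n-1)[D(n-1) + D(n-2)]:
D(6) = (6-1) × [D(5) + D(4)]
      = 5 × [44 + 9]
      = 5 × 53
      = 265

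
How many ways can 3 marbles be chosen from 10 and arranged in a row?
P(10,3) = 10!/(10-3)! = 720.
Final answer: 720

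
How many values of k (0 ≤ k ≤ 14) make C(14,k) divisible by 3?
3

Reasoning: Checking C(14,k) mod 3 for k = 0..14: divisible at k = 6, 7, 8. That's 3 values.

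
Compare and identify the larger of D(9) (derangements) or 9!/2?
9!/2

Reasoning: D(9) = (9-1)·[D(8) + D(7)] = 8·[14,833 + 1,854] = 133,496; 9!/2 = 362,880/2 = 181,440.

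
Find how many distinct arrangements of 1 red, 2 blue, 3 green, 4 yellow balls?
12,600

Explanation: Multinomial: 10!/(1! × 2! × 3! × 4!) = 12,600.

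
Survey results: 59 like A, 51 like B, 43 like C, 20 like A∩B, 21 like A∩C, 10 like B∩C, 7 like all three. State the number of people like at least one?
109

Explanation: |A∪B∪C| = 59+51+43-20-21-10+7 = 109.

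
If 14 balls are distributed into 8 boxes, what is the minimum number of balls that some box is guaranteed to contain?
Pigeonhole: ⌈14/8⌉ = 2.

Answer: 2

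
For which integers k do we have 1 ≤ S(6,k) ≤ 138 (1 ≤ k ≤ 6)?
S(6,1)=1; S(6,2)=31; S(6,3)=90; S(6,4)=65; S(6,5)=15; S(6,6)=1. So valid k = 1, 2, 3, 4, 5, 6.

Answer: 1, 2, 3, 4, 5, 6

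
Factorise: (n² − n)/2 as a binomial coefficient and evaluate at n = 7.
C(n,2); C(7,2) = 21

(n² − n)/2 = n(n−1)/2 = C(n,2). At n = 7: C(7,2) = 21.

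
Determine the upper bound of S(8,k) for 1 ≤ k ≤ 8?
1,701

Row S(8,k) for k = 1..8 (via S(n,k) = k·S(n−1,k) + S(n−1,k−1)): 1, 127, 966, 1,701, 1,050, 266, 28, 1. The row is unimodal; maximum at k = 4: 1,701.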